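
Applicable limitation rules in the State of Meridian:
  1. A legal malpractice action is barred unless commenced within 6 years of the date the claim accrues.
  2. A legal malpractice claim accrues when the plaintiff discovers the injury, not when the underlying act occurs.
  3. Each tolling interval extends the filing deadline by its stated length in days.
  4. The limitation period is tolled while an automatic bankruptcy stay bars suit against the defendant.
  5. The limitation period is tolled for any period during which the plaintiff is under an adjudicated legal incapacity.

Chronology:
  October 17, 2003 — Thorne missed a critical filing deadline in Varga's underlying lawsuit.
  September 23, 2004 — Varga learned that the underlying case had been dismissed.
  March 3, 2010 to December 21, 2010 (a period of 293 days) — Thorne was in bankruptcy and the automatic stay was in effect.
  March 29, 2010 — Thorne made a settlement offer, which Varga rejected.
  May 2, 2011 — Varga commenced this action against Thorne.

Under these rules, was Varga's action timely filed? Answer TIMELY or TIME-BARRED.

TIMELY

The claim did not accrue until Varga discovered the injury on September 23, 2004; the October 17, 2003 act date does not start the clock under the stated rule.
The untolled deadline — 6 years after September 23, 2004 — is September 23, 2010.
The period was tolled for 293 days by the automatic bankruptcy stay (March 3, 2010 to December 21, 2010), pushing the deadline to July 13, 2011.
Nothing else in the chronology tolls or restarts the period.
Varga filed on May 2, 2011, before the July 13, 2011 deadline, so the action is timely.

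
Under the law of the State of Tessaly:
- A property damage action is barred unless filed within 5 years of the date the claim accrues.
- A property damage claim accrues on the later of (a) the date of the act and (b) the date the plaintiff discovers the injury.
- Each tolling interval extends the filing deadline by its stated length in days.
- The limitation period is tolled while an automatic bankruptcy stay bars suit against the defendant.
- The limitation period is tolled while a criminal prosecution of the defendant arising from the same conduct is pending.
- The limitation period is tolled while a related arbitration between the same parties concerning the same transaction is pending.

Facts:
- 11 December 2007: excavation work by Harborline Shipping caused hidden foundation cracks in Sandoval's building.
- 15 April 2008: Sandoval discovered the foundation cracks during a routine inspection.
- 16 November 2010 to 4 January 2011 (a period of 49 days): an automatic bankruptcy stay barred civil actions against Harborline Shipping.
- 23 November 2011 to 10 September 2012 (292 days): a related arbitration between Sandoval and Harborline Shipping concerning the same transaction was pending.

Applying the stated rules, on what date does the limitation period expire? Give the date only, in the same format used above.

Because discovery on 15 April 2008 post-dates the 11 December 2007 act, accrual under the later-of rule falls on 15 April 2008.
The untolled deadline — 5 years after 15 April 2008 — is 15 April 2013.
The automatic bankruptcy stay from 16 November 2010 to 4 January 2011 tolled the period for 49 days, extending the deadline to 3 June 2013.
The period was tolled for 292 days by the pending related arbitration (23 November 2011 to 10 September 2012), pushing the deadline to 22 March 2014.

22 March 2014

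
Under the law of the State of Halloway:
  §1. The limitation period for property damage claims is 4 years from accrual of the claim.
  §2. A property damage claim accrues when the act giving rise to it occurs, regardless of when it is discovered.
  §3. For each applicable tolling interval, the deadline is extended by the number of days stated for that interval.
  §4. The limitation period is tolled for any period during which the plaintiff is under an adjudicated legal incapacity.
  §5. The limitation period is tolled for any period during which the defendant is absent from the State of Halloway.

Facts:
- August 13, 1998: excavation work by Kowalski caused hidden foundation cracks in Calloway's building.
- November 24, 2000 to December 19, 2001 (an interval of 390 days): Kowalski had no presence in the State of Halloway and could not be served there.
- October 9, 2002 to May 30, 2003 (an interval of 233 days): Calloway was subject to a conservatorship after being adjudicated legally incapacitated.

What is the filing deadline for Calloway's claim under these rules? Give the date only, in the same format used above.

April 27, 2004

The claim accrued on August 13, 1998, the date of the act.
The untolled deadline — 4 years after August 13, 1998 — is August 13, 2002.
Because the defendant's absence from the jurisdiction ran from November 24, 2000 to December 19, 2001, the deadline is extended by 390 days to September 7, 2003.
The period was tolled for 233 days by the plaintiff's legal incapacity (October 9, 2002 to May 30, 2003), pushing the deadline to April 27, 2004.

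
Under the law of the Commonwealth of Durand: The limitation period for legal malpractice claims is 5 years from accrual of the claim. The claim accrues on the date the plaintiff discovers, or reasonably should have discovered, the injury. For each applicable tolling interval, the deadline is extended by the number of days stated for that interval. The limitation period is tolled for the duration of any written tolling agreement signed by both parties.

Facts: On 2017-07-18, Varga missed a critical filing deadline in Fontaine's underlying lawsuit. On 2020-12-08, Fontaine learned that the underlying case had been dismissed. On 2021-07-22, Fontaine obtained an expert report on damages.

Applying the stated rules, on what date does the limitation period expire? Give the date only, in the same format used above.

Under the discovery rule, the claim accrued on 2020-12-08, when Fontaine discovered the injury — not on the 2017-07-18 date of the underlying act.
Adding the 5 years base period to 2020-12-08 gives a deadline of 2025-12-08, before any tolling.
The other events in the timeline have no effect on the limitation period under the stated rules.

2025-12-08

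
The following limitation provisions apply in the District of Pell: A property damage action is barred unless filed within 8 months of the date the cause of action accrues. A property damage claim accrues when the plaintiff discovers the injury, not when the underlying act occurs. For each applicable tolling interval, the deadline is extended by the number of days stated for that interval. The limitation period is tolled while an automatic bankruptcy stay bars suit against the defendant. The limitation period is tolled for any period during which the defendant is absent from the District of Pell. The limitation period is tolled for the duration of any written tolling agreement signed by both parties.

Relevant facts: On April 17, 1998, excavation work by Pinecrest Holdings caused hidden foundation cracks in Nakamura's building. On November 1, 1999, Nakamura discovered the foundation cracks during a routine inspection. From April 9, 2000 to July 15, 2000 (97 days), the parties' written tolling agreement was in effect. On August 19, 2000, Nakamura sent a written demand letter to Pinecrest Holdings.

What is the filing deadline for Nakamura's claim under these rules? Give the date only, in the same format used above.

October 6, 2000

The claim did not accrue until Nakamura discovered the injury on November 1, 1999; the April 17, 1998 act date does not start the clock under the stated rule.
Adding the 8 months base period to November 1, 1999 gives a deadline of July 1, 2000, before any tolling.
The period was tolled for 97 days by the written tolling agreement (April 9, 2000 to July 15, 2000), pushing the deadline to October 6, 2000.
None of the other events listed affects the running of the period under the stated rules.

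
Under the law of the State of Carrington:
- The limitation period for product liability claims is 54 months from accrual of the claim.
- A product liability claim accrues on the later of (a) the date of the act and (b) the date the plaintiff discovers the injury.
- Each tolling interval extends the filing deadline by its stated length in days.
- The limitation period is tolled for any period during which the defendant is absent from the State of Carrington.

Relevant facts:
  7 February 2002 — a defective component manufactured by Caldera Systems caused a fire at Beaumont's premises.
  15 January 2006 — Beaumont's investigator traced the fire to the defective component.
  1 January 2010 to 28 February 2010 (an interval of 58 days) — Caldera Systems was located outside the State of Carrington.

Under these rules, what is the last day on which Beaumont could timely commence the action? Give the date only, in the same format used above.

Because discovery on 15 January 2006 post-dates the 7 February 2002 act, accrual under the later-of rule falls on 15 January 2006.
The untolled deadline — 54 months after 15 January 2006 — is 15 July 2010.
The defendant's absence from the jurisdiction from 1 January 2010 to 28 February 2010 tolled the period for 58 days, extending the deadline to 11 September 2010.

11 September 2010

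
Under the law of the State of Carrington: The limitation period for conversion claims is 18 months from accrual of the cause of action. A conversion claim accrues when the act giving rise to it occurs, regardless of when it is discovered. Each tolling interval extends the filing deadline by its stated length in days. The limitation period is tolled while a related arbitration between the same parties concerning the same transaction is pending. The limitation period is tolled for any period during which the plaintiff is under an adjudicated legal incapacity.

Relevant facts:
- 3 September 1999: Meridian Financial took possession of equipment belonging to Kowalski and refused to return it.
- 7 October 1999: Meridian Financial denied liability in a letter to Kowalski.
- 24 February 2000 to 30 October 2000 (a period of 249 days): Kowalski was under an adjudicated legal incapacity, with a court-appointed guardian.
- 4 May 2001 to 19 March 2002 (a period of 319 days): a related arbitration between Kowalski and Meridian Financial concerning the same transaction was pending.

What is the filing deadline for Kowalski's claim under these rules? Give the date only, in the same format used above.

The cause of action accrued on 3 September 1999, the date of the act.
The untolled deadline — 18 months after 3 September 1999 — is 3 March 2001.
The plaintiff's legal incapacity from 24 February 2000 to 30 October 2000 tolled the period for 249 days, extending the deadline to 7 November 2001.
The period was tolled for 319 days by the pending related arbitration (4 May 2001 to 19 March 2002), pushing the deadline to 22 September 2002.
None of the other events listed affects the running of the period under the stated rules.

22 September 2002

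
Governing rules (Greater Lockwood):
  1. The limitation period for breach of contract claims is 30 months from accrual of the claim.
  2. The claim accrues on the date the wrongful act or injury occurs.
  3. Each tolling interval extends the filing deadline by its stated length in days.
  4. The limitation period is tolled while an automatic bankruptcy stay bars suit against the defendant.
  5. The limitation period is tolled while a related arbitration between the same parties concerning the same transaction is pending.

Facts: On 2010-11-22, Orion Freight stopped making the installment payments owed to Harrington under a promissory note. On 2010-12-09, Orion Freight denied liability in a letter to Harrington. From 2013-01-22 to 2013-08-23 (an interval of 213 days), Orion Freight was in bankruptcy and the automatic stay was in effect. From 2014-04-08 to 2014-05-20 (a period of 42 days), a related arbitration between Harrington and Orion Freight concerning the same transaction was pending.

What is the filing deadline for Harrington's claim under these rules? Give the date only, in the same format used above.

The limitation period began to run on 2010-11-22.
30 months from 2010-11-22 is 2013-05-22.
Because the automatic bankruptcy stay ran from 2013-01-22 to 2013-08-23, the deadline is extended by 213 days to 2013-12-21.
By the time the pending related arbitration began on 2014-04-08, the limitation period had already expired on 2013-12-21; that interval cannot revive it.
Nothing else in the chronology tolls or restarts the period.

2013-12-21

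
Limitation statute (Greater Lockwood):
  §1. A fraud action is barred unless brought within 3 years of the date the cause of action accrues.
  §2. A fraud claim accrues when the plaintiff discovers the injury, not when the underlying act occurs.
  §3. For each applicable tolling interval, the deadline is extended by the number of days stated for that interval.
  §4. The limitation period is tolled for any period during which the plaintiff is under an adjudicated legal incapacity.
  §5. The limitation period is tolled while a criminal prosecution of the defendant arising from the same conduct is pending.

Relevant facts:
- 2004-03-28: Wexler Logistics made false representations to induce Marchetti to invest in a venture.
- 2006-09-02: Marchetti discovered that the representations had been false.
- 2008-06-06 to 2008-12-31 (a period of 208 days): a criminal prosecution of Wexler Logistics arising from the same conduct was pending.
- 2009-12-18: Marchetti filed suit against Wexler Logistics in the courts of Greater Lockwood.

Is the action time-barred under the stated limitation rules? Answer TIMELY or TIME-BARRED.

Accrual is tied to discovery, so the period began on 2006-09-02 rather than on 2004-03-28 when the act occurred.
3 years from 2006-09-02 is 2009-09-02.
The pending criminal prosecution from 2008-06-06 to 2008-12-31 tolled the period for 208 days, extending the deadline to 2010-03-29.
Marchetti filed on 2009-12-18, before the 2010-03-29 deadline, so the action is timely.

TIMELY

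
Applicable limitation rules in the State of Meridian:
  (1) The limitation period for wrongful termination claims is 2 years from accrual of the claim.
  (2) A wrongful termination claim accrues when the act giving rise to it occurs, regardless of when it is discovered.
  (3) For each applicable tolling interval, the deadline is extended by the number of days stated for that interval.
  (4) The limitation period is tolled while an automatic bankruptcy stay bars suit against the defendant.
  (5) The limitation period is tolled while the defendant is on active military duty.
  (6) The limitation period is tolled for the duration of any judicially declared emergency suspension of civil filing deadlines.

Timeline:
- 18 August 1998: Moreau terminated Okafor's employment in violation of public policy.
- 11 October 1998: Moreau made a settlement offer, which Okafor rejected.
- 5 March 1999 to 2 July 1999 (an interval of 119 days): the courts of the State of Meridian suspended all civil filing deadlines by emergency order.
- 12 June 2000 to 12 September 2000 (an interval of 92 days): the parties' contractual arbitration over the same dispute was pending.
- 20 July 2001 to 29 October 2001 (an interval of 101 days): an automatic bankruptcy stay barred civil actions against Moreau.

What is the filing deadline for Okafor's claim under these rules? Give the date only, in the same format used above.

15 December 2000

The limitation period began to run on 18 August 1998.
The untolled deadline — 2 years after 18 August 1998 — is 18 August 2000.
The emergency suspension of filing deadlines from 5 March 1999 to 2 July 1999 tolled the period for 119 days, extending the deadline to 15 December 2000.
The automatic bankruptcy stay starting 20 July 2001 came too late — the period had run on 15 December 2000 — and so does not extend the deadline.
No stated provision tolls the period for a pending arbitration, so the interval from 12 June 2000 to 12 September 2000 has no effect on the deadline.
Nothing else in the chronology tolls or restarts the period.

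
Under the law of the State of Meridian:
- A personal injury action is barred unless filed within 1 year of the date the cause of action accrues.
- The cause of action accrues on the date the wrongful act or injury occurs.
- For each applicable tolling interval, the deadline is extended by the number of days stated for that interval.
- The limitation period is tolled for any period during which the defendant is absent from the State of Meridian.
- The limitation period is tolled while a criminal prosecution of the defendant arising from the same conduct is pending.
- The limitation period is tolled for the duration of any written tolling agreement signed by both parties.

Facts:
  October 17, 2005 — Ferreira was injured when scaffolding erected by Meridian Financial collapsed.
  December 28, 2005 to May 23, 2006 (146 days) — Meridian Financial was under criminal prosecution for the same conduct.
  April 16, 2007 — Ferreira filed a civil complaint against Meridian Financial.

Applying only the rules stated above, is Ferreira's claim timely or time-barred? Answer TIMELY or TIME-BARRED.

The claim accrued on October 17, 2005, when the wrongful act occurred.
1 year from October 17, 2005 is October 17, 2006.
The period was tolled for 146 days by the pending criminal prosecution (December 28, 2005 to May 23, 2006), pushing the deadline to March 12, 2007.
The April 16, 2007 filing falls after the March 12, 2007 deadline; the claim is time-barred.

TIME-BARRED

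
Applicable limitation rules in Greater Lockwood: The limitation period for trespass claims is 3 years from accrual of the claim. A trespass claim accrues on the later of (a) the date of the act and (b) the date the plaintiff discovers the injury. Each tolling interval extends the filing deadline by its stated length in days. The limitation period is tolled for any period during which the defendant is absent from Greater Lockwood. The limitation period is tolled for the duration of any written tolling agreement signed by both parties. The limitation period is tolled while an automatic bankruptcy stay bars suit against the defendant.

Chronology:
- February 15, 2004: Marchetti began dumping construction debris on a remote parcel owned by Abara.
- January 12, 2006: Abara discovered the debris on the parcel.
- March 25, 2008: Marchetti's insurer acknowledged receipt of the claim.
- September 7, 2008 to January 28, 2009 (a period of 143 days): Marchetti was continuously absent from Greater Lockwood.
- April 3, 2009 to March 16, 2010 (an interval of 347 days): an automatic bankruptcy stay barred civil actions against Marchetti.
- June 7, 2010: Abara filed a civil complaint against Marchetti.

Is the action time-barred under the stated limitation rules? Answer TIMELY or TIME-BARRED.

The claim accrued on January 12, 2006 — the later of the February 15, 2004 act and the January 12, 2006 discovery.
The untolled deadline — 3 years after January 12, 2006 — is January 12, 2009.
The defendant's absence from the jurisdiction from September 7, 2008 to January 28, 2009 tolled the period for 143 days, extending the deadline to June 4, 2009.
The period was tolled for 347 days by the automatic bankruptcy stay (April 3, 2009 to March 16, 2010), pushing the deadline to May 17, 2010.
The other events in the timeline have no effect on the limitation period under the stated rules.
Filing on June 7, 2010 missed the May 17, 2010 deadline — the action is time-barred.

TIME-BARRED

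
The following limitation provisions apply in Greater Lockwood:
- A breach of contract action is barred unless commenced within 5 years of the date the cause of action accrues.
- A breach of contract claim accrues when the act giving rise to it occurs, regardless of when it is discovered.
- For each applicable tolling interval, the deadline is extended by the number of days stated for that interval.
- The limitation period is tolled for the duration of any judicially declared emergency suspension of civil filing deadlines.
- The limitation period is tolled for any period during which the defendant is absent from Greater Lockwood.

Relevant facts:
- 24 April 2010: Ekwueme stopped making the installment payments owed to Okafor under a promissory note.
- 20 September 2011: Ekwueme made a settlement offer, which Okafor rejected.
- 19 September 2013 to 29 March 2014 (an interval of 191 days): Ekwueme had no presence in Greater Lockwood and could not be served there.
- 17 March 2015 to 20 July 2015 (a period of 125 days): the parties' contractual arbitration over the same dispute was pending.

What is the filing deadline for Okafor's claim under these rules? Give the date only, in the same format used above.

1 November 2015

The claim accrued on 24 April 2010, when the wrongful act occurred.
The untolled deadline — 5 years after 24 April 2010 — is 24 April 2015.
Because the defendant's absence from the jurisdiction ran from 19 September 2013 to 29 March 2014, the deadline is extended by 191 days to 1 November 2015.
Although a pending arbitration ran from 17 March 2015 to 20 July 2015, the stated rules do not make that a tolling event, so it is disregarded.
None of the other events listed affects the running of the period under the stated rules.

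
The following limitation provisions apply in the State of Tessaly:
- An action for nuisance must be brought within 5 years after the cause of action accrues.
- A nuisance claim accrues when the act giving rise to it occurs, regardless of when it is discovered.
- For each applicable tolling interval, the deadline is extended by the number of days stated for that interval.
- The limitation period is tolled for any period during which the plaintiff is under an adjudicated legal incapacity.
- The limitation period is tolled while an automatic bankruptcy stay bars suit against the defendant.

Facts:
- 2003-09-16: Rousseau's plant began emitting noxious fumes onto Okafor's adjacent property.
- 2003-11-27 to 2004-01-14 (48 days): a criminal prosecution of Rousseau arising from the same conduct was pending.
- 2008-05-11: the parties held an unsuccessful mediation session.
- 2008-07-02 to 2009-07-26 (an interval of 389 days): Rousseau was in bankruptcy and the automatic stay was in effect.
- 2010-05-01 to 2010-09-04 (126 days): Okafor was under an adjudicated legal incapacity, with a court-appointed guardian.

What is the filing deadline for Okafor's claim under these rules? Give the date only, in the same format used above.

The cause of action accrued on 2003-09-16, the date of the act.
5 years from 2003-09-16 is 2008-09-16.
Because the automatic bankruptcy stay ran from 2008-07-02 to 2009-07-26, the deadline is extended by 389 days to 2009-10-10.
The plaintiff's legal incapacity starting 2010-05-01 came too late — the period had run on 2009-10-10 — and so does not extend the deadline.
No stated provision tolls the period for a criminal prosecution, so the interval from 2003-11-27 to 2004-01-14 has no effect on the deadline.
The other events in the timeline have no effect on the limitation period under the stated rules.

2009-10-10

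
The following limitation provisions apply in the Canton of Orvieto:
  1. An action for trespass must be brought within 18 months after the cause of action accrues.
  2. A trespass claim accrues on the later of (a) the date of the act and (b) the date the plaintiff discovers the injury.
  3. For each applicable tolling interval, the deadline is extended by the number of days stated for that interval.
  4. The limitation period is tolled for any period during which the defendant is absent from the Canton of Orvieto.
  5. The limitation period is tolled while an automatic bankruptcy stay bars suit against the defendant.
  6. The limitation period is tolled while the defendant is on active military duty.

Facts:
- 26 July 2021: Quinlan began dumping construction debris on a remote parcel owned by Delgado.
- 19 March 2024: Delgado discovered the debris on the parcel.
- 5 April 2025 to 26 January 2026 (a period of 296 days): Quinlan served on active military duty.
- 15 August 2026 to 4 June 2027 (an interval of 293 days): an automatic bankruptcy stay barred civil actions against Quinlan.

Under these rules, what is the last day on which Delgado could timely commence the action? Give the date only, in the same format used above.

12 July 2026

Because discovery on 19 March 2024 post-dates the 26 July 2021 act, accrual under the later-of rule falls on 19 March 2024.
The untolled deadline — 18 months after 19 March 2024 — is 19 September 2025.
The defendant's active military service from 5 April 2025 to 26 January 2026 tolled the period for 296 days, extending the deadline to 12 July 2026.
The automatic bankruptcy stay starting 15 August 2026 came too late — the period had run on 12 July 2026 — and so does not extend the deadline.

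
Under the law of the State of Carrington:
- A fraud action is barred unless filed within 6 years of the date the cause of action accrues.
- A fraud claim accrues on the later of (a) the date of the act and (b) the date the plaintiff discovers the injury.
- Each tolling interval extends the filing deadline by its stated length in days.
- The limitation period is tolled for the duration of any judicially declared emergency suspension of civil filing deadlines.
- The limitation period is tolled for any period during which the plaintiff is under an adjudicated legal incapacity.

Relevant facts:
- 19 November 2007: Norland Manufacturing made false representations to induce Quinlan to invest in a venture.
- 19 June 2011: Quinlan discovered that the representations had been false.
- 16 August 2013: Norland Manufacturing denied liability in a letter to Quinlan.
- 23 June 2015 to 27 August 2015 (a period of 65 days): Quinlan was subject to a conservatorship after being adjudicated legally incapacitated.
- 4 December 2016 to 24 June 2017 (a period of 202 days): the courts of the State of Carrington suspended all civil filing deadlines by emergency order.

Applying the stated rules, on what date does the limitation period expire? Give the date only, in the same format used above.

13 March 2018

The claim accrued on 19 June 2011 — the later of the 19 November 2007 act and the 19 June 2011 discovery.
The untolled deadline — 6 years after 19 June 2011 — is 19 June 2017.
Because the plaintiff's legal incapacity ran from 23 June 2015 to 27 August 2015, the deadline is extended by 65 days to 23 August 2017.
The emergency suspension of filing deadlines from 4 December 2016 to 24 June 2017 tolled the period for 202 days, extending the deadline to 13 March 2018.
None of the other events listed affects the running of the period under the stated rules.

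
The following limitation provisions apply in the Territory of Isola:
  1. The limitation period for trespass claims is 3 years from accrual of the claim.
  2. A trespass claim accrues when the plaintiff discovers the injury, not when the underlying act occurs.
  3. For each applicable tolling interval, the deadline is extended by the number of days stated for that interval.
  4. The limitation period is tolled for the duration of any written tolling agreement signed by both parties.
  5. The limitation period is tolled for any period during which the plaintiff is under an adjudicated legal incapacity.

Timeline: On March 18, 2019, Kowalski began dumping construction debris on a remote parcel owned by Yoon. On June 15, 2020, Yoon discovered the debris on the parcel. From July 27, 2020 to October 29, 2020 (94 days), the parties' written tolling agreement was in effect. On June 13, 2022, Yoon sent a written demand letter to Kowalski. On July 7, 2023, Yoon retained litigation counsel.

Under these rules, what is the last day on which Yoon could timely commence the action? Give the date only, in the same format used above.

Accrual is tied to discovery, so the period began on June 15, 2020 rather than on March 18, 2019 when the act occurred.
The untolled deadline — 3 years after June 15, 2020 — is June 15, 2023.
The written tolling agreement from July 27, 2020 to October 29, 2020 tolled the period for 94 days, extending the deadline to September 17, 2023.
Nothing else in the chronology tolls or restarts the period.

September 17, 2023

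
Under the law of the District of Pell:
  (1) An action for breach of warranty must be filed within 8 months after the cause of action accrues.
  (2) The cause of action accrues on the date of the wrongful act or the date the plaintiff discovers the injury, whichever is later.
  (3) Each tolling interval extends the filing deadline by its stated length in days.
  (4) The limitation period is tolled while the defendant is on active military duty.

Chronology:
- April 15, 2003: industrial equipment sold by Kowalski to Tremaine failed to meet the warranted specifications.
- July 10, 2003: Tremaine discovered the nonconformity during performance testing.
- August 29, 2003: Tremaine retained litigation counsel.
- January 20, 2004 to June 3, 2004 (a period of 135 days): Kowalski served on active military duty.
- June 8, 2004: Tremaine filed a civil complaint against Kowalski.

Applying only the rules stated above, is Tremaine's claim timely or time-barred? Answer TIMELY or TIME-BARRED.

TIMELY

Taking the later of the act (April 15, 2003) and discovery (July 10, 2003), the claim accrued on July 10, 2003.
Adding the 8 months base period to July 10, 2003 gives a deadline of March 10, 2004, before any tolling.
Because the defendant's active military service ran from January 20, 2004 to June 3, 2004, the deadline is extended by 135 days to July 23, 2004.
Nothing else in the chronology tolls or restarts the period.
Tremaine filed on June 8, 2004, before the July 23, 2004 deadline, so the action is timely.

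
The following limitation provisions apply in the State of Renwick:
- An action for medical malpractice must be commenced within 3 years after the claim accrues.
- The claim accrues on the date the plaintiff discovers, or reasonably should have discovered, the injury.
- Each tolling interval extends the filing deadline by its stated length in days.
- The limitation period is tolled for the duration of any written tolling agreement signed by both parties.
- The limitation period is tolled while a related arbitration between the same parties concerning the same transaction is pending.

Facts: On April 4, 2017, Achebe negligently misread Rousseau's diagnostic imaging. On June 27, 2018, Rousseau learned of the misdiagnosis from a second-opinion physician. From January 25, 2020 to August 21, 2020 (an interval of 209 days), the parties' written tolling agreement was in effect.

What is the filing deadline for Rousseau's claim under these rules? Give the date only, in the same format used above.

The claim did not accrue until Rousseau discovered the injury on June 27, 2018; the April 4, 2017 act date does not start the clock under the stated rule.
3 years from June 27, 2018 is June 27, 2021.
Because the written tolling agreement ran from January 25, 2020 to August 21, 2020, the deadline is extended by 209 days to January 22, 2022.

January 22, 2022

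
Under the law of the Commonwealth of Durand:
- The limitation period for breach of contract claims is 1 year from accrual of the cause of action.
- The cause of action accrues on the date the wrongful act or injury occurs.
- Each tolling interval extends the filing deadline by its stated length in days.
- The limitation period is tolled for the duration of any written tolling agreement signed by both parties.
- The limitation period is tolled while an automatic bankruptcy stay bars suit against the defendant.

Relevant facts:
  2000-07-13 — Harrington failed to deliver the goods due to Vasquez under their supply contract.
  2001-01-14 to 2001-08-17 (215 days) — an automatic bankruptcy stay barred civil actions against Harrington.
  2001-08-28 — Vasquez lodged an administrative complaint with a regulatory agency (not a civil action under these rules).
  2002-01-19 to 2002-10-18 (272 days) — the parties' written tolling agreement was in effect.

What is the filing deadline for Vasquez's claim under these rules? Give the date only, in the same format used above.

2002-11-12

The claim accrued on 2000-07-13, when the wrongful act occurred.
1 year from 2000-07-13 is 2001-07-13.
The period was tolled for 215 days by the automatic bankruptcy stay (2001-01-14 to 2001-08-17), pushing the deadline to 2002-02-13.
Because the written tolling agreement ran from 2002-01-19 to 2002-10-18, the deadline is extended by 272 days to 2002-11-12.
None of the other events listed affects the running of the period under the stated rules.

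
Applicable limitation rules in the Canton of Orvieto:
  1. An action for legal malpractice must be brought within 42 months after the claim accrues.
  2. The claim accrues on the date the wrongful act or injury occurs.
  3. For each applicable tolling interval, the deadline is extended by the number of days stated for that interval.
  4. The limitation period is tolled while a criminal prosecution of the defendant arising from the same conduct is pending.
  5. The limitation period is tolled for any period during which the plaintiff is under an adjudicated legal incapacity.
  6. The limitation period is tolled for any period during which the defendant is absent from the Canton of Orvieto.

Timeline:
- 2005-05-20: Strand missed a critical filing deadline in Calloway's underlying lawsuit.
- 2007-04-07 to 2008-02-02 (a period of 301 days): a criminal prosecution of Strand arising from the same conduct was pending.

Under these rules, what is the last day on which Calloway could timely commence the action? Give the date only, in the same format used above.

2009-09-17

The limitation period began to run on 2005-05-20.
The untolled deadline — 42 months after 2005-05-20 — is 2008-11-20.
The period was tolled for 301 days by the pending criminal prosecution (2007-04-07 to 2008-02-02), pushing the deadline to 2009-09-17.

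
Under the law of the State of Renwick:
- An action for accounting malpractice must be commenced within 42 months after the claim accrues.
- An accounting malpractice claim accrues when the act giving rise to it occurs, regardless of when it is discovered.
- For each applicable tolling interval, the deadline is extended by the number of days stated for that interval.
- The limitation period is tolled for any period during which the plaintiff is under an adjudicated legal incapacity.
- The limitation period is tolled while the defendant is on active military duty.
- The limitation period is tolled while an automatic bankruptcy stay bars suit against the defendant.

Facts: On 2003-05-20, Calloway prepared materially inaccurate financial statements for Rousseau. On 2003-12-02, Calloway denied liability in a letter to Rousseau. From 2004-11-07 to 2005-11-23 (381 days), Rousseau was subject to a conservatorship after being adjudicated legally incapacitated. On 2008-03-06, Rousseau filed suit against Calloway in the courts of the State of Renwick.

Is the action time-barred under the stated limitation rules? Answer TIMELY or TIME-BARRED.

TIME-BARRED

The limitation period began to run on 2003-05-20.
42 months from 2003-05-20 is 2006-11-20.
The plaintiff's legal incapacity from 2004-11-07 to 2005-11-23 tolled the period for 381 days, extending the deadline to 2007-12-06.
The other events in the timeline have no effect on the limitation period under the stated rules.
Rousseau filed on 2008-03-06, after the 2007-12-06 deadline, so the action is time-barred.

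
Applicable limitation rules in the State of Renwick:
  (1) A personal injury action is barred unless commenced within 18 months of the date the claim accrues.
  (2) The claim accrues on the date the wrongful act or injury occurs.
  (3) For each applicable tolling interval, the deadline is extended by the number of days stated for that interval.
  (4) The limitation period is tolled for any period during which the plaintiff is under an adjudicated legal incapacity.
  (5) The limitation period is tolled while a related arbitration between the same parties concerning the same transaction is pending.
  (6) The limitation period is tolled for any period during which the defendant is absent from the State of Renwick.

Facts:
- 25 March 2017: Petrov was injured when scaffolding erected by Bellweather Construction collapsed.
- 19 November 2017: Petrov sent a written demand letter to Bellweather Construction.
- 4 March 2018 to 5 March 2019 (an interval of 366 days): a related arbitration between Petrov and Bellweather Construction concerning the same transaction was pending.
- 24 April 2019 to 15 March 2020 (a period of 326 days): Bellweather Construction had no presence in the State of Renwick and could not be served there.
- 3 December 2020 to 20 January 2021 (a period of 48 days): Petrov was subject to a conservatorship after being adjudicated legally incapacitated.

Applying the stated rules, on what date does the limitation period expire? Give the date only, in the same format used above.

The limitation period began to run on 25 March 2017.
Adding the 18 months base period to 25 March 2017 gives a deadline of 25 September 2018, before any tolling.
The pending related arbitration from 4 March 2018 to 5 March 2019 tolled the period for 366 days, extending the deadline to 26 September 2019.
The period was tolled for 326 days by the defendant's absence from the jurisdiction (24 April 2019 to 15 March 2020), pushing the deadline to 17 August 2020.
The plaintiff's legal incapacity from 3 December 2020 to 20 January 2021 began after the period had already run on 17 August 2020, so it has no tolling effect.
Nothing else in the chronology tolls or restarts the period.

17 August 2020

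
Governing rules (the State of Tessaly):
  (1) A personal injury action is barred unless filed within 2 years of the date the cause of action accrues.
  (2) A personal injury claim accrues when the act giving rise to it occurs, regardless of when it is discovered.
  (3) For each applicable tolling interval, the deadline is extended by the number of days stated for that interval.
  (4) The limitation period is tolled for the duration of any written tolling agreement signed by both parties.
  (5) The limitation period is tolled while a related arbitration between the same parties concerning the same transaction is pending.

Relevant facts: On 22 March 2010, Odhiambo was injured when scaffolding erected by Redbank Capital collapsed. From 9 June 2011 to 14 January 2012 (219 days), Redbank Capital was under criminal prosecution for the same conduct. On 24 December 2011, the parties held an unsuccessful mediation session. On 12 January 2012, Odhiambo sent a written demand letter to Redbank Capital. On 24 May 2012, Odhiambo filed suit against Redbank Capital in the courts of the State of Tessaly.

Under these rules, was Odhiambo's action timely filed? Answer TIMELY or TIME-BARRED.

TIME-BARRED

The limitation period began to run on 22 March 2010.
The untolled deadline — 2 years after 22 March 2010 — is 22 March 2012.
No stated provision tolls the period for a criminal prosecution, so the interval from 9 June 2011 to 14 January 2012 has no effect on the deadline.
Nothing else in the chronology tolls or restarts the period.
Filing on 24 May 2012 missed the 22 March 2012 deadline — the action is time-barred.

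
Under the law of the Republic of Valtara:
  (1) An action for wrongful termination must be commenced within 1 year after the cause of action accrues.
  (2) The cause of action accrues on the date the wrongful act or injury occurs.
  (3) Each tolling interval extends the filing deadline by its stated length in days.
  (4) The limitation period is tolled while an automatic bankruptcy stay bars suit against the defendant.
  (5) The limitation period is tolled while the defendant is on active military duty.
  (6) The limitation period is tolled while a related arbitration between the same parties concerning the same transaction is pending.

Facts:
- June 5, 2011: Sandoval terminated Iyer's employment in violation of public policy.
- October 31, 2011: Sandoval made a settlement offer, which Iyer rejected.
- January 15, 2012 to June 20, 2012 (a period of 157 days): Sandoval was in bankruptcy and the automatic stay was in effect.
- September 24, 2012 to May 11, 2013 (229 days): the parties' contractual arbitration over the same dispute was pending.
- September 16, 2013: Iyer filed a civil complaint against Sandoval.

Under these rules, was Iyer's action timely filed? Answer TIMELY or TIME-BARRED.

TIME-BARRED

The limitation period began to run on June 5, 2011.
Adding the 1 year base period to June 5, 2011 gives a deadline of June 5, 2012, before any tolling.
Because the automatic bankruptcy stay ran from January 15, 2012 to June 20, 2012, the deadline is extended by 157 days to November 9, 2012.
The pending related arbitration from September 24, 2012 to May 11, 2013 tolled the period for 229 days, extending the deadline to June 26, 2013.
The other events in the timeline have no effect on the limitation period under the stated rules.
Filing on September 16, 2013 missed the June 26, 2013 deadline — the action is time-barred.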